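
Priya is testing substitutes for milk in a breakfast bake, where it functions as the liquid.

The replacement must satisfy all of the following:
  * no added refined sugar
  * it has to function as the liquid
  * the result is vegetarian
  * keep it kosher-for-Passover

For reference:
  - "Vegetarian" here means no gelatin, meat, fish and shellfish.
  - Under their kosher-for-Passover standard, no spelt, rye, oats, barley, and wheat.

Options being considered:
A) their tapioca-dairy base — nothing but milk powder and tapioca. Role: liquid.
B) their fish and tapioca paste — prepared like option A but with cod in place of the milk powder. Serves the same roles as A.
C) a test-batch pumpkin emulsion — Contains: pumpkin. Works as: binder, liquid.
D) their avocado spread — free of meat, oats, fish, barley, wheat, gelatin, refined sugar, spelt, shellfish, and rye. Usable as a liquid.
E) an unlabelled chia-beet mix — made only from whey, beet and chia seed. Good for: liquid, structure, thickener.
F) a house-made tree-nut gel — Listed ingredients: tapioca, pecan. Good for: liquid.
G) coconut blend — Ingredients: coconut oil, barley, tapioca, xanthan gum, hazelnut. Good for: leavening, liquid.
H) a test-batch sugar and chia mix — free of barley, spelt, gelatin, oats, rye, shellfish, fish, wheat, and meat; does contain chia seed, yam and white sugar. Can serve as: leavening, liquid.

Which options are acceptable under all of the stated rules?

A: works as a liquid, vegetarian, kosher-for-Passover — keep
B: has cod, so not vegetarian — out
C: only pumpkin; none excluded — OK
D: all constraints satisfied — valid
E: works as a liquid, vegetarian, no refined sugar — OK
F: works as a liquid, vegetarian, kosher-for-Passover — valid
G: has barley, so not kosher-for-Passover — out
H: has white sugar, so not no-added-sugar — reject

A, C, D, E, F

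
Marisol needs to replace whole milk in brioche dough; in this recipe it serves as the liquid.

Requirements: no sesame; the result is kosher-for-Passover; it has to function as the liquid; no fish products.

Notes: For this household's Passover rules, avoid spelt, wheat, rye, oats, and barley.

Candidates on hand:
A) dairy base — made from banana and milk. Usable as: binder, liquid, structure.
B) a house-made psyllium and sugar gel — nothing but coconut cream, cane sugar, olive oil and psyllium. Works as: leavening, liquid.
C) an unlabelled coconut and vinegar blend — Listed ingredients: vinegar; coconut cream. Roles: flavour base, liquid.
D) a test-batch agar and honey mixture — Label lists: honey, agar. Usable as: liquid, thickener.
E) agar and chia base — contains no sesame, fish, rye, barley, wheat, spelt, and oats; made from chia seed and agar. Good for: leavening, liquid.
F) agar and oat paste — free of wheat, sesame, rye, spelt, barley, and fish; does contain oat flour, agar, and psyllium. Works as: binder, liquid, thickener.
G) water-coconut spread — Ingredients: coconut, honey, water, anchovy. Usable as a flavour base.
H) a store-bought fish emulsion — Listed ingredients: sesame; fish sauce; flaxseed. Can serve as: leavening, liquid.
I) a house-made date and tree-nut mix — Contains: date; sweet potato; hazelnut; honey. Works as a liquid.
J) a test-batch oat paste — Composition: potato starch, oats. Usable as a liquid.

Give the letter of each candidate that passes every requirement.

A, B, C, D, E, I

A: all constraints satisfied — valid
B: coconut cream and cane sugar etc. — none of it excluded — OK
C: works as a liquid, no sesame, kosher-for-Passover — keep
D: all constraints satisfied — valid
E: no fish, no sesame — valid
F: has oat flour, so not kosher-for-Passover — out
G: not usable as a liquid; has anchovy, so not fish-free — no
H: has fish sauce, so not fish-free; has sesame, so not sesame-free — no
I: kosher-for-Passover, no fish — keep
J: has oats, so not kosher-for-Passover — out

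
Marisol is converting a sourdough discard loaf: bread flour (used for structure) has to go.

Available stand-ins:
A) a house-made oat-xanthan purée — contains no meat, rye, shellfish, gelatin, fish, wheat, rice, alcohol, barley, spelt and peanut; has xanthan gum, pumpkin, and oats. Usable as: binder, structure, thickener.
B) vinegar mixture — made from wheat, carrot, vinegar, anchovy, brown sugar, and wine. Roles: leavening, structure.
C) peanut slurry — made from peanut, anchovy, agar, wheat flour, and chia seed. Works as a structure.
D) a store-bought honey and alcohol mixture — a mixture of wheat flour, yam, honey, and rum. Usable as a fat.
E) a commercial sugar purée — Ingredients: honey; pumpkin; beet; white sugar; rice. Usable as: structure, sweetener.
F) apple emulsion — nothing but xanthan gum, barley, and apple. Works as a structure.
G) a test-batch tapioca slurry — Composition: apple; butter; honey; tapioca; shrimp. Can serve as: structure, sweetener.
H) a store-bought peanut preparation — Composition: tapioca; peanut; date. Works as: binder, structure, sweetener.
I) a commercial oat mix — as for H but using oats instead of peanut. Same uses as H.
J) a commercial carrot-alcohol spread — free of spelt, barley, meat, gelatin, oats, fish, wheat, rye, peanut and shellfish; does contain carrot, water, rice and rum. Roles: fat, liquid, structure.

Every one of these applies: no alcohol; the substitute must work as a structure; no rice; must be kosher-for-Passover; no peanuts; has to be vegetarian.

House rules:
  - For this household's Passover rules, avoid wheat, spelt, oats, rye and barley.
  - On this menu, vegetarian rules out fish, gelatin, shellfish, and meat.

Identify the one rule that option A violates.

usable as a structure: satisfied
kosher-for-Passover: has oats — fails
vegetarian: satisfied
peanut-free: satisfied
alcohol-free: satisfied
rice-free: satisfied

kosher-for-Passover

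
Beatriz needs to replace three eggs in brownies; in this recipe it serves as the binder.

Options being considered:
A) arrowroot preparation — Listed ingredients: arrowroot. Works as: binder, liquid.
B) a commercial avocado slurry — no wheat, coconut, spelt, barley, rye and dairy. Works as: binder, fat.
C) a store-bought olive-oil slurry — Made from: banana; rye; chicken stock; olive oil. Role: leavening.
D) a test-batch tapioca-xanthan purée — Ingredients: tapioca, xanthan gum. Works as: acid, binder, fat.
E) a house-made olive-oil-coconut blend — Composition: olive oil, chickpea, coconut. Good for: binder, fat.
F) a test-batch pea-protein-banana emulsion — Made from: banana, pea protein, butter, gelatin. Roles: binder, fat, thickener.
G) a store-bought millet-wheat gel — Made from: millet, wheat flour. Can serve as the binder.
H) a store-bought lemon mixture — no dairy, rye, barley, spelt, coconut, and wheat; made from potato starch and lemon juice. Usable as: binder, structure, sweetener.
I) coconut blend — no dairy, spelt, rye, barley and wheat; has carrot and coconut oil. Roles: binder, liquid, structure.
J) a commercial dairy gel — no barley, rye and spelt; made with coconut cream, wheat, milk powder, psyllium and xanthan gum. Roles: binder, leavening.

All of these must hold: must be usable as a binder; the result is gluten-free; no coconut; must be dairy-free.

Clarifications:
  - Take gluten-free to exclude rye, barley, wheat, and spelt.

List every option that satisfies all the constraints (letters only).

A, B, D, H

A: no coconut, gluten-free — valid
B: works as a binder, no dairy, gluten-free — keep
C: not usable as a binder; has rye, so not gluten-free — out
D: only xanthan gum and tapioca; none excluded — OK
E: has coconut, so not coconut-free — reject
F: has butter, so not dairy-free — reject
G: has wheat flour, so not gluten-free — out
H: works as a binder, no dairy, no coconut — OK
I: has coconut oil, so not coconut-free — reject
J: has wheat, so not gluten-free; has coconut cream, so not coconut-free (and 1 more) — out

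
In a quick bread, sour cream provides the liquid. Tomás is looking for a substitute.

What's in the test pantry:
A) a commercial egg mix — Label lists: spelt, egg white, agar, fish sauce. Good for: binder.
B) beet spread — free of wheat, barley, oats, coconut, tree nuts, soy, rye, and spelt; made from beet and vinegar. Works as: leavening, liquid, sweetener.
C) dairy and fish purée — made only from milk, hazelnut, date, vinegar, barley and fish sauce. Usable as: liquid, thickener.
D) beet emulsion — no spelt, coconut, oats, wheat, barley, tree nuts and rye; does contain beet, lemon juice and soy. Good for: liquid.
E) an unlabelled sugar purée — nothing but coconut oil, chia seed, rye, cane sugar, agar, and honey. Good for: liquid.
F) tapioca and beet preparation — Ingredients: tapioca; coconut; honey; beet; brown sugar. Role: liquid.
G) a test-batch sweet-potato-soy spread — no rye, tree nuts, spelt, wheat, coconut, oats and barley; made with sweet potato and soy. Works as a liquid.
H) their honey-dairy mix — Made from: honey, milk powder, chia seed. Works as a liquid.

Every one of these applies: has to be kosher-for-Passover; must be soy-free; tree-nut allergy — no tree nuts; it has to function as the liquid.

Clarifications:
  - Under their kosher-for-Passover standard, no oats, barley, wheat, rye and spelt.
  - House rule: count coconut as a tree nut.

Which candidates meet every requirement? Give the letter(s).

A: not usable as a liquid; has spelt, so not kosher-for-Passover — no
B: kosher-for-Passover, tree-nut-free — valid
C: has barley, so not kosher-for-Passover; has hazelnut, so not tree-nut-free — out
D: has soy, so not soy-free — no
E: has rye, so not kosher-for-Passover; has coconut oil, so not tree-nut-free — out
F: has coconut, so not tree-nut-free — reject
G: has soy, so not soy-free — no
H: nothing on the exclusion list — valid

B, H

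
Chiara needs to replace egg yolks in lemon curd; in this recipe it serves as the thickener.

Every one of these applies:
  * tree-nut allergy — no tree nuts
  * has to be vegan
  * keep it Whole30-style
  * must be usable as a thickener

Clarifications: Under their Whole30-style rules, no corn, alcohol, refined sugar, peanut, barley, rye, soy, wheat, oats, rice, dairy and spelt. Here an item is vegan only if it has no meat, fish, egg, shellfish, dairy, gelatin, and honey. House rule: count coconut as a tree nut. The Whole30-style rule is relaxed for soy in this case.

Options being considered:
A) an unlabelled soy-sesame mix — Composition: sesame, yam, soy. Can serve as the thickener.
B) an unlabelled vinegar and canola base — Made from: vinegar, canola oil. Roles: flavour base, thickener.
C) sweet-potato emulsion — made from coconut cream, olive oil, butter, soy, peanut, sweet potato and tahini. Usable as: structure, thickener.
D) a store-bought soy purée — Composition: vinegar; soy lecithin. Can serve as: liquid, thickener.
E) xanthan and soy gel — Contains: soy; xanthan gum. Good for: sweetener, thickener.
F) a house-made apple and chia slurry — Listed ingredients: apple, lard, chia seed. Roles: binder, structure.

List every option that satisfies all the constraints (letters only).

A: soy is permitted under the Whole30-style carve-out; nothing else excluded — keep
B: nothing on the exclusion list — OK
C: has butter, so not Whole30-style; has butter, so not vegan (and 1 more) — no
D: soy is permitted under the Whole30-style carve-out; nothing else excluded — valid
E: soy is permitted under the Whole30-style carve-out; nothing else excluded — OK
F: not usable as a thickener; has lard, so not vegan — out

A, B, D, E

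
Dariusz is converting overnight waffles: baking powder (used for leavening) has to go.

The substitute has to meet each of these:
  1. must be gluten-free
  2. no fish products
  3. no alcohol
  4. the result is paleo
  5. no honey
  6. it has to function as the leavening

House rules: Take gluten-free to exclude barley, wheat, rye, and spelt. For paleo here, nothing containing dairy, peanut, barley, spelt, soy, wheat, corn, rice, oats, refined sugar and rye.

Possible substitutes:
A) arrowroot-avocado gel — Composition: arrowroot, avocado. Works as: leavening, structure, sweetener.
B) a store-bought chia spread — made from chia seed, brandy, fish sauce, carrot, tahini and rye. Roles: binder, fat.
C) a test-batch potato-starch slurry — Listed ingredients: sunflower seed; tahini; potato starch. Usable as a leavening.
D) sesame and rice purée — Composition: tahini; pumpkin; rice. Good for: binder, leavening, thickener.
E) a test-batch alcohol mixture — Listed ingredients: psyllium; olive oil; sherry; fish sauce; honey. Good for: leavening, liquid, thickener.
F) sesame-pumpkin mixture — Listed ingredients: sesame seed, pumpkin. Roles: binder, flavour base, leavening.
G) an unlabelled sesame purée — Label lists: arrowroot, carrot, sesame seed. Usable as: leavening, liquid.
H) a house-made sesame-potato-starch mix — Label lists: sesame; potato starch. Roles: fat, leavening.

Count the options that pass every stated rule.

5

A: nothing on the exclusion list — valid
B: not usable as a leavening; has rye, so not gluten-free (and 3 more) — no
C: works as a leavening, no honey, no fish — keep
D: has rice, so not paleo — out
E: has honey, so not honey-free; has fish sauce, so not fish-free (and 1 more) — out
F: works as a leavening, no alcohol, no honey — keep
G: only sesame seed, arrowroot, and carrot; none excluded — valid
H: nothing on the exclusion list — valid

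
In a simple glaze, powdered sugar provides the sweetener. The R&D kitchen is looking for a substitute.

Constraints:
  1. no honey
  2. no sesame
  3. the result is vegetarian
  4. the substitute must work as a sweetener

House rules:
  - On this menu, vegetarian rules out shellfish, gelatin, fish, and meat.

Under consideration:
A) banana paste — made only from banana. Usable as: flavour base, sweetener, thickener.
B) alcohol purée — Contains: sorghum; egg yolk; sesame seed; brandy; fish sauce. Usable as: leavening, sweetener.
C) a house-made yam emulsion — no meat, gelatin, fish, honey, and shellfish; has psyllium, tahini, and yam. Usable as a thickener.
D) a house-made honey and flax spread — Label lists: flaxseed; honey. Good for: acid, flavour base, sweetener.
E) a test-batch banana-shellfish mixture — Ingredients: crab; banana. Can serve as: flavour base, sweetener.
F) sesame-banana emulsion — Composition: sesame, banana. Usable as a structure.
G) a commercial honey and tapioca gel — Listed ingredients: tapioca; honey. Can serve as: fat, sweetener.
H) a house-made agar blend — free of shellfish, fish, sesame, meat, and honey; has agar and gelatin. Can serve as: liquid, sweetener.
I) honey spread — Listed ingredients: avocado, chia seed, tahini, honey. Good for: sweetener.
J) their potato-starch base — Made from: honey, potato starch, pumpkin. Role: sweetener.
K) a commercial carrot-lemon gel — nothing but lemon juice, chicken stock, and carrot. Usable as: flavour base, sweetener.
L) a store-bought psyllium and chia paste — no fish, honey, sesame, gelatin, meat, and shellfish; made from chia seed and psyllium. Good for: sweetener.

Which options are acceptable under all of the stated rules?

A: no sesame, vegetarian — OK
B: has fish sauce, so not vegetarian; has sesame seed, so not sesame-free — out
C: not usable as a sweetener; has tahini, so not sesame-free — out
D: has honey, so not honey-free — no
E: has crab, so not vegetarian — no
F: not usable as a sweetener; has sesame, so not sesame-free — out
G: has honey, so not honey-free — no
H: has gelatin, so not vegetarian — reject
I: has tahini, so not sesame-free; has honey, so not honey-free — reject
J: has honey, so not honey-free — reject
K: has chicken stock, so not vegetarian — out
L: works as a sweetener, vegetarian, no honey — valid

A, L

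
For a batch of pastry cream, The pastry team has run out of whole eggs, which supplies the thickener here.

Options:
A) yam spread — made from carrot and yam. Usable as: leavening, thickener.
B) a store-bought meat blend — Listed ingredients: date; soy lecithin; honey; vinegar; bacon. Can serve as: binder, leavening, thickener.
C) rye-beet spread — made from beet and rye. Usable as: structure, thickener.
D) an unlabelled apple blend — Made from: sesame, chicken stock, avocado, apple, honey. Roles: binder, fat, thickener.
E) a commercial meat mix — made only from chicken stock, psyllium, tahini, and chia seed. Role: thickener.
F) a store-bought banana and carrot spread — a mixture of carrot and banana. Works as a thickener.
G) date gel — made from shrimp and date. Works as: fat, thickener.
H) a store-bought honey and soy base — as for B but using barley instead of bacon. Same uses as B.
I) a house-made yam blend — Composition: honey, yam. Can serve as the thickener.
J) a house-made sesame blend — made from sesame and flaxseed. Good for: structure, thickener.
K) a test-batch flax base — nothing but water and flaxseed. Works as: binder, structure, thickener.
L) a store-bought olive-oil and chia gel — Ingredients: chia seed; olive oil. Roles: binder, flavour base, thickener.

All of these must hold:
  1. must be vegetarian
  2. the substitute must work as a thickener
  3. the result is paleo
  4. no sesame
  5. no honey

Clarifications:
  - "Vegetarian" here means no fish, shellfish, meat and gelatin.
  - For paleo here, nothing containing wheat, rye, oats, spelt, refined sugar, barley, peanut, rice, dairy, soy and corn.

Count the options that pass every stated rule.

4

A: only carrot and yam; none excluded — keep
B: has bacon, so not vegetarian; has soy lecithin, so not paleo (and 1 more) — out
C: has rye, so not paleo — reject
D: has chicken stock, so not vegetarian; has honey, so not honey-free (and 1 more) — reject
E: has chicken stock, so not vegetarian; has tahini, so not sesame-free — out
F: every rule checks out — keep
G: has shrimp, so not vegetarian — reject
H: has barley, so not paleo; has honey, so not honey-free — no
I: has honey, so not honey-free — out
J: has sesame, so not sesame-free — reject
K: every rule checks out — valid
L: only olive oil and chia seed; none excluded — valid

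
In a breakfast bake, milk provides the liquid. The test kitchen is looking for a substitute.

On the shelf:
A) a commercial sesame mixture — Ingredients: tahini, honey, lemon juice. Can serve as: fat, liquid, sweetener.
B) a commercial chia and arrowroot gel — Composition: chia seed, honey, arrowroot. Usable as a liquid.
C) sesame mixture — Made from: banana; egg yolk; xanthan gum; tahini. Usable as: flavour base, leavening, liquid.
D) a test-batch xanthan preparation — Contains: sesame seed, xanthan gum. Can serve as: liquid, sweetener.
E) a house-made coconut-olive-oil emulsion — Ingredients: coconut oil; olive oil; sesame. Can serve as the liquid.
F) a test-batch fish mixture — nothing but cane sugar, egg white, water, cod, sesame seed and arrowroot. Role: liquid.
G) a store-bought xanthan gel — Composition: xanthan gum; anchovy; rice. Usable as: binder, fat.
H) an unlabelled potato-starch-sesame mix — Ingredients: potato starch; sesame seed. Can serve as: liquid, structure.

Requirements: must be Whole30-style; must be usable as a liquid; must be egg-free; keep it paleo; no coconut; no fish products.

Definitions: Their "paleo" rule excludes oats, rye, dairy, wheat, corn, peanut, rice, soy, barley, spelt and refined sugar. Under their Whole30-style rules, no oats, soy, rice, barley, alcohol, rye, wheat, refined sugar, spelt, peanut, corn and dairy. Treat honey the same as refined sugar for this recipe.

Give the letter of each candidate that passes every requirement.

A: has honey, so not paleo; has honey, so not Whole30-style — reject
B: has honey, so not paleo; has honey, so not Whole30-style — no
C: has egg yolk, so not egg-free — no
D: no fish, no coconut — valid
E: has coconut oil, so not coconut-free — reject
F: has cane sugar, so not paleo; has cane sugar, so not Whole30-style (and 2 more) — out
G: not usable as a liquid; has rice, so not paleo (and 2 more) — reject
H: only sesame seed and potato starch; none excluded — OK

D, H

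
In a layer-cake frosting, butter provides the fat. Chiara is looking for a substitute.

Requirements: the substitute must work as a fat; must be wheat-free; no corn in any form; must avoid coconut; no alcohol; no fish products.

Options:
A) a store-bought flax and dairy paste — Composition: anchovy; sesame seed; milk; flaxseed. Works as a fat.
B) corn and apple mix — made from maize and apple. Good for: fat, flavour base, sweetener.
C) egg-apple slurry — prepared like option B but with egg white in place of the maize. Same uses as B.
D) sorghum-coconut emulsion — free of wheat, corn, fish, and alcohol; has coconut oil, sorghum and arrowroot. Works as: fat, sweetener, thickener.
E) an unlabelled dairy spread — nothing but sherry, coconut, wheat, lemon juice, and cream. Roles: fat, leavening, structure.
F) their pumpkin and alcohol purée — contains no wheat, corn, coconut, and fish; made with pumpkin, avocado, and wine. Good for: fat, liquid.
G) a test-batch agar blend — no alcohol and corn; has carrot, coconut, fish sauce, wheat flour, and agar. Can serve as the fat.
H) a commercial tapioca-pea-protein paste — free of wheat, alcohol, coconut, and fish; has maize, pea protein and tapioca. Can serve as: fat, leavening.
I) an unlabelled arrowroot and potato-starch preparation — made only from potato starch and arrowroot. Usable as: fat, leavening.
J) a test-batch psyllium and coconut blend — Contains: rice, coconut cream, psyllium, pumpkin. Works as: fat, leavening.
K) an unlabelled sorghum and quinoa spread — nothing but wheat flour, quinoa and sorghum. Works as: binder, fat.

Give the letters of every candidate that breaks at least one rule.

A: has anchovy, so not fish-free — reject
B: has maize, so not corn-free — no
C: only egg white and apple; none excluded — keep
D: has coconut oil, so not coconut-free — reject
E: has coconut, so not coconut-free; has wheat, so not wheat-free (and 1 more) — no
F: has wine, so not alcohol-free — no
G: has fish sauce, so not fish-free; has coconut, so not coconut-free (and 1 more) — out
H: has maize, so not corn-free — no
I: only potato starch and arrowroot; none excluded — valid
J: has coconut cream, so not coconut-free — reject
K: has wheat flour, so not wheat-free — out

A, B, D, E, F, G, H, J, K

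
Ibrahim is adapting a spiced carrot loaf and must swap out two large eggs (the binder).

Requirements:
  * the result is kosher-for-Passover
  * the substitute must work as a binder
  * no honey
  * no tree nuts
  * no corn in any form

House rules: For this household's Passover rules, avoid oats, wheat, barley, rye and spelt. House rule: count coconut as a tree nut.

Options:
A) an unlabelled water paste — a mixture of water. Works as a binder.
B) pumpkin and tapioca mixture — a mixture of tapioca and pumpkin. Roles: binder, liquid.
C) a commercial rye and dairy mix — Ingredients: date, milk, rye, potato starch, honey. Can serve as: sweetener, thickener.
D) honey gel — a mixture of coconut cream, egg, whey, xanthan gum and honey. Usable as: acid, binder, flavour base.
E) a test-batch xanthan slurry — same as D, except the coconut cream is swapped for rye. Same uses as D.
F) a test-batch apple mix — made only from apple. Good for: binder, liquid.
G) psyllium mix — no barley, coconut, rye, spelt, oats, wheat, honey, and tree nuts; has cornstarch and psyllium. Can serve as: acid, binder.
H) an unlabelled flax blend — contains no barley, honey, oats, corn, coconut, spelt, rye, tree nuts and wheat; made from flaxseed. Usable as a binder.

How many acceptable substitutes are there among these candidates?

4

A: only water; none excluded — valid
B: no honey, tree-nut-free — valid
C: not usable as a binder; has rye, so not kosher-for-Passover (and 1 more) — reject
D: has coconut cream, so not tree-nut-free; has honey, so not honey-free — reject
E: has rye, so not kosher-for-Passover; has honey, so not honey-free — reject
F: no honey, tree-nut-free — valid
G: has cornstarch, so not corn-free — out
H: no corn, kosher-for-Passover — keep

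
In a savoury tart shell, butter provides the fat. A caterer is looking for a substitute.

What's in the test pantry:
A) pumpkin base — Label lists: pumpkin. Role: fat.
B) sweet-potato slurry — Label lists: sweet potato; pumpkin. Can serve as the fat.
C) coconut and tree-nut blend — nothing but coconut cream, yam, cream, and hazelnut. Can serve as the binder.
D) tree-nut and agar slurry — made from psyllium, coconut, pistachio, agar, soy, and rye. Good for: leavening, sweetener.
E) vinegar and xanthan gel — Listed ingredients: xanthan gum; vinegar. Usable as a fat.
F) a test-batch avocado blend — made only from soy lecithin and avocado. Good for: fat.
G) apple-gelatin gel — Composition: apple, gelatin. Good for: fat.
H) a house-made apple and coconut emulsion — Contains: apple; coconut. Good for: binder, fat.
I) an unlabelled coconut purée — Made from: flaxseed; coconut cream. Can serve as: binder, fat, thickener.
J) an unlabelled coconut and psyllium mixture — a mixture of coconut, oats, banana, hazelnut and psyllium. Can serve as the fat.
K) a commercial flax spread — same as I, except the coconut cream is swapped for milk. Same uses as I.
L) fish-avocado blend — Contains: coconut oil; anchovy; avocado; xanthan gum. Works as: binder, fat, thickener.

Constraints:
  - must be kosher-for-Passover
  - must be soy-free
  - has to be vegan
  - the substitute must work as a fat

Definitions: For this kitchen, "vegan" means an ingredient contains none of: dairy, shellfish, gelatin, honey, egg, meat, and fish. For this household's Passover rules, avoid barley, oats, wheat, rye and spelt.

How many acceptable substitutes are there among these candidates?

5

A: only pumpkin; none excluded — OK
B: all constraints satisfied — keep
C: not usable as a fat; has cream, so not vegan — reject
D: not usable as a fat; has rye, so not kosher-for-Passover (and 1 more) — out
E: only vinegar and xanthan gum; none excluded — keep
F: has soy lecithin, so not soy-free — out
G: has gelatin, so not vegan — reject
H: only coconut and apple; none excluded — OK
I: works as a fat, no soy, kosher-for-Passover — OK
J: has oats, so not kosher-for-Passover — reject
K: has milk, so not vegan — no
L: has anchovy, so not vegan — reject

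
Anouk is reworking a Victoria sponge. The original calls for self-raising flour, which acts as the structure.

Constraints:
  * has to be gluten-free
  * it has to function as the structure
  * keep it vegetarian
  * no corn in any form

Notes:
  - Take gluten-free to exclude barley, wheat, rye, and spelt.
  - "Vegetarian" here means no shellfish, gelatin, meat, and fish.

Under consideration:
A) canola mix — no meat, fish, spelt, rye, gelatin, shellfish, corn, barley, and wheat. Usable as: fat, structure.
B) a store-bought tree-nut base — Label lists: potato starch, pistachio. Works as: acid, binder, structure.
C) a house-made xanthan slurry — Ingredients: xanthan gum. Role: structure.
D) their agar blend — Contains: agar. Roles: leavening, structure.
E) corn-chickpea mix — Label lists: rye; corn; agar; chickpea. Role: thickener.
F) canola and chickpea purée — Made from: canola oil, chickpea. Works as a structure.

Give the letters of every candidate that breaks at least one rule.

A: works as a structure, vegetarian, no corn — OK
B: gluten-free, no corn — keep
C: only xanthan gum; none excluded — keep
D: all constraints satisfied — keep
E: not usable as a structure; has rye, so not gluten-free (and 1 more) — reject
F: every rule checks out — valid

E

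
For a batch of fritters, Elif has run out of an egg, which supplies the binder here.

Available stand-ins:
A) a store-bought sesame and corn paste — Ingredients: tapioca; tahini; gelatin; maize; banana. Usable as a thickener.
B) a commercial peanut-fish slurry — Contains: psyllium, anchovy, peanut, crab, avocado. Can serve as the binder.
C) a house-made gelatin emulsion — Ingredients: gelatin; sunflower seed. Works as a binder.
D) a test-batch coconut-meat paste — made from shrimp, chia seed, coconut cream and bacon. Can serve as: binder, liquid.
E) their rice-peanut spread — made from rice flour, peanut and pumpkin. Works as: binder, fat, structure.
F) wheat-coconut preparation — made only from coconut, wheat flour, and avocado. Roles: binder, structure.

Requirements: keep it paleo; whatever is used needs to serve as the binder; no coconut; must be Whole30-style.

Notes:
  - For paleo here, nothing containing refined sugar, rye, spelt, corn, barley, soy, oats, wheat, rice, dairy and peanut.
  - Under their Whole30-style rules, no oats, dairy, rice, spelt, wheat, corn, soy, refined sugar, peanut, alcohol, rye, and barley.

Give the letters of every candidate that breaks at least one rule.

A, B, D, E, F

A: not usable as a binder; has maize, so not paleo (and 1 more) — out
B: has peanut, so not paleo; has peanut, so not Whole30-style — out
C: only gelatin and sunflower seed; none excluded — keep
D: has coconut cream, so not coconut-free — reject
E: has peanut, so not paleo; has peanut, so not Whole30-style — reject
F: has wheat flour, so not paleo; has wheat flour, so not Whole30-style (and 1 more) — reject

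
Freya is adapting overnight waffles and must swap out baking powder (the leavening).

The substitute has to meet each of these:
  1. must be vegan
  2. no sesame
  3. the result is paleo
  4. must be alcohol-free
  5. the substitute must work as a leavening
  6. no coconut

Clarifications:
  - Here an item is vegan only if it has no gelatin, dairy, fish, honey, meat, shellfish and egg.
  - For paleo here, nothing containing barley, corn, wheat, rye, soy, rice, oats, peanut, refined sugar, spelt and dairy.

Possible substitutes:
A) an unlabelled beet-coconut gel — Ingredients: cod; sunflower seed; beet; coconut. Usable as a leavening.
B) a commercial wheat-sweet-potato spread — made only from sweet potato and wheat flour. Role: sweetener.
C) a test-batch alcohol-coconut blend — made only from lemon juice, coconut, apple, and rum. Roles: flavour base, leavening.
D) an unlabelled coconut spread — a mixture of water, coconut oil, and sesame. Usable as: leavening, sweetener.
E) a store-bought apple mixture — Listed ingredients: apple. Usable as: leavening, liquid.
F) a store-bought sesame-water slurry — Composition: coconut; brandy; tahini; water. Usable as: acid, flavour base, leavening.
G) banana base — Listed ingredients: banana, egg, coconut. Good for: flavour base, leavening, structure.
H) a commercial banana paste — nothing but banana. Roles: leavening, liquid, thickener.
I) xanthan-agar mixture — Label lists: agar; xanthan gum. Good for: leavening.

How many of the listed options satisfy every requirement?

A: has cod, so not vegan; has coconut, so not coconut-free — no
B: not usable as a leavening; has wheat flour, so not paleo — no
C: has rum, so not alcohol-free; has coconut, so not coconut-free — reject
D: has coconut oil, so not coconut-free; has sesame, so not sesame-free — out
E: only apple; none excluded — OK
F: has brandy, so not alcohol-free; has coconut, so not coconut-free (and 1 more) — reject
G: has egg, so not vegan; has coconut, so not coconut-free — no
H: only banana; none excluded — valid
I: only xanthan gum and agar; none excluded — valid

3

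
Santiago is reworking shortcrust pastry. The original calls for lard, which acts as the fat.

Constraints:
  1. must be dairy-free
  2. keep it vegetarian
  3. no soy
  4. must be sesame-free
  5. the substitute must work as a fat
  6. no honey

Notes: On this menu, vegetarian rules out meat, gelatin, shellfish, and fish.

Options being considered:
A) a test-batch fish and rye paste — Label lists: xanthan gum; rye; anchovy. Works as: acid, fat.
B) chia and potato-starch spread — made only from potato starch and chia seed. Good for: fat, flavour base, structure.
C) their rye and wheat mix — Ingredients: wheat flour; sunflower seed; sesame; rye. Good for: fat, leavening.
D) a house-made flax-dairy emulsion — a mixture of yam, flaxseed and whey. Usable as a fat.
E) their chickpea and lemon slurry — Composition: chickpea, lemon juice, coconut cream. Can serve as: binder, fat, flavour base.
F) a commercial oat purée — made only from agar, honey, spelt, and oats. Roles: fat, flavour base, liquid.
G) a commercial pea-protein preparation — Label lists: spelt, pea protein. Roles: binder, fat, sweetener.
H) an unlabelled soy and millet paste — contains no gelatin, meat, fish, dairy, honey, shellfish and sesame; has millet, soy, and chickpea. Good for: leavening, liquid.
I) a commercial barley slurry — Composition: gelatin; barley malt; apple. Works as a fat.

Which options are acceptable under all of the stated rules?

A: has anchovy, so not vegetarian — reject
B: works as a fat, vegetarian, no sesame — keep
C: has sesame, so not sesame-free — no
D: has whey, so not dairy-free — reject
E: no honey, vegetarian — OK
F: has honey, so not honey-free — no
G: only spelt and pea protein; none excluded — valid
H: not usable as a fat; has soy, so not soy-free — reject
I: has gelatin, so not vegetarian — reject

B, E, G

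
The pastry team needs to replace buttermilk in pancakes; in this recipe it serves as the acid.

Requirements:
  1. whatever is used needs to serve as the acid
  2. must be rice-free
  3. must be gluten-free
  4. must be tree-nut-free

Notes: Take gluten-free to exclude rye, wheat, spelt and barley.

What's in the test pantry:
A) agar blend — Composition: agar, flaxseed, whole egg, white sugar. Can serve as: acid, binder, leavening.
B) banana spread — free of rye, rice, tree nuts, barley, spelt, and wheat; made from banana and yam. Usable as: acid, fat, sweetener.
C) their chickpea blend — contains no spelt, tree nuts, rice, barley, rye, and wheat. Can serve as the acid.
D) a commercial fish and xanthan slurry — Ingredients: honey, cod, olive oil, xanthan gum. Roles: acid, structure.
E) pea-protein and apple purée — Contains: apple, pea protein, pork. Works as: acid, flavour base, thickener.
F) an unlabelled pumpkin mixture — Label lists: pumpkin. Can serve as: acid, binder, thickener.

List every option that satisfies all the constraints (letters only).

A: whole egg and white sugar etc. — none of it excluded — OK
B: works as an acid, no tree nuts, gluten-free — keep
C: works as an acid, gluten-free, no rice — OK
D: cod and honey etc. — none of it excluded — OK
E: nothing on the exclusion list — OK
F: all constraints satisfied — valid

A, B, C, D, E, F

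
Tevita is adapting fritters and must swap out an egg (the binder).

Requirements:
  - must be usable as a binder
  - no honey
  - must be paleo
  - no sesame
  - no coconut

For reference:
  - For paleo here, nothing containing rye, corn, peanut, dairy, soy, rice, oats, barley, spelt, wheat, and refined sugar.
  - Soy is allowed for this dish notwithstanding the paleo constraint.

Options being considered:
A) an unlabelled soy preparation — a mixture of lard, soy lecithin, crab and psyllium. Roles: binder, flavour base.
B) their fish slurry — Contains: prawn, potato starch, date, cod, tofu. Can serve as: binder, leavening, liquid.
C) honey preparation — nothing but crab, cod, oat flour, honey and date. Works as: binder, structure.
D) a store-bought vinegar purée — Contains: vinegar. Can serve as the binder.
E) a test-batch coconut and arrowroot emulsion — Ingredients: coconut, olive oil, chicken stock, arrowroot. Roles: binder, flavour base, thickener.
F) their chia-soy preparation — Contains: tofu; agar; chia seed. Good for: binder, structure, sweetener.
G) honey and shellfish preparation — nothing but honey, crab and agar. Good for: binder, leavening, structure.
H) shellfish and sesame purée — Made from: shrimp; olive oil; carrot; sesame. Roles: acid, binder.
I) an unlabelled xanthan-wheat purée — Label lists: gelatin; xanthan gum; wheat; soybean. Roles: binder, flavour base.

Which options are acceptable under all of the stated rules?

A: soy is permitted under the paleo carve-out; nothing else excluded — keep
B: soy is permitted under the paleo carve-out; nothing else excluded — OK
C: has oat flour, so not paleo; has honey, so not honey-free — out
D: only vinegar; none excluded — valid
E: has coconut, so not coconut-free — reject
F: soy is permitted under the paleo carve-out; nothing else excluded — valid
G: has honey, so not honey-free — out
H: has sesame, so not sesame-free — reject
I: has wheat, so not paleo — out

A, B, D, F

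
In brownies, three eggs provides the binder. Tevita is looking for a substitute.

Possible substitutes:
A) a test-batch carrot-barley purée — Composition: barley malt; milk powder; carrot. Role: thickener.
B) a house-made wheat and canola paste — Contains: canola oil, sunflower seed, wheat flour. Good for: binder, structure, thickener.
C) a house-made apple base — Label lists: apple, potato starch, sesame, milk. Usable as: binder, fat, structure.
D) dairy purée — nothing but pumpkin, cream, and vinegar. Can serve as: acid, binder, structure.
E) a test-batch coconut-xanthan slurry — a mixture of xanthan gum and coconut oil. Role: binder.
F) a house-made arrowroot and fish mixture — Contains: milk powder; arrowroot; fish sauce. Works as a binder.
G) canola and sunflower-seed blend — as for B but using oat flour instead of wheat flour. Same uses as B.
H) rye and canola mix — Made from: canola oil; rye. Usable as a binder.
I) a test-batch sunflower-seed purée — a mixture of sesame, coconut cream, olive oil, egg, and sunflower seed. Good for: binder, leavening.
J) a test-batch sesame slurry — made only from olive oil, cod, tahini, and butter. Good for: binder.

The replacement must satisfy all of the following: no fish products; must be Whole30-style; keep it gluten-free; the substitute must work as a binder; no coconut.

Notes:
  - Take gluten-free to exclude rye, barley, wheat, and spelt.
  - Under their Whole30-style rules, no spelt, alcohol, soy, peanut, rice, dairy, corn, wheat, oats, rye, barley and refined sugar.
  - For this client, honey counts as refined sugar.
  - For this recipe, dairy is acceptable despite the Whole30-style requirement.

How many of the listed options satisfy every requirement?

2

A: not usable as a binder; has barley malt, so not gluten-free (and 1 more) — reject
B: has wheat flour, so not gluten-free; has wheat flour, so not Whole30-style — reject
C: dairy is permitted under the Whole30-style carve-out; nothing else excluded — OK
D: dairy is permitted under the Whole30-style carve-out; nothing else excluded — keep
E: has coconut oil, so not coconut-free — reject
F: has fish sauce, so not fish-free — no
G: has oat flour, so not Whole30-style — out
H: has rye, so not gluten-free; has rye, so not Whole30-style — no
I: has coconut cream, so not coconut-free — no
J: has cod, so not fish-free — no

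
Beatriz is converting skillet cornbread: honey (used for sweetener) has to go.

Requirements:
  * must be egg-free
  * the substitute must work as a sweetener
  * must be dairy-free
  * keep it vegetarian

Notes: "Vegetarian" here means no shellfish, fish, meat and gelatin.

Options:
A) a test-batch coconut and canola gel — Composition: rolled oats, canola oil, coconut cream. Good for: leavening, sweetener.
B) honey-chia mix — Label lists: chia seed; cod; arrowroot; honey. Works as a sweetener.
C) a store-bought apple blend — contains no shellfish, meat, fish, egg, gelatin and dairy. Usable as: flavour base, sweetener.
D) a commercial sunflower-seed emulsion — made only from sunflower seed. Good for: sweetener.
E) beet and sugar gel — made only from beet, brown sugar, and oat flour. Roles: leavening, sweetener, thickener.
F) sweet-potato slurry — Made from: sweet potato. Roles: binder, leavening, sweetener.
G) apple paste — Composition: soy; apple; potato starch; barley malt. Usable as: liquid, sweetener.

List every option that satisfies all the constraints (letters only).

A: every rule checks out — OK
B: has cod, so not vegetarian — no
C: no dairy, vegetarian — keep
D: only sunflower seed; none excluded — OK
E: works as a sweetener, no egg, no dairy — OK
F: no egg, no dairy — keep
G: nothing on the exclusion list — valid

A, C, D, E, F, G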